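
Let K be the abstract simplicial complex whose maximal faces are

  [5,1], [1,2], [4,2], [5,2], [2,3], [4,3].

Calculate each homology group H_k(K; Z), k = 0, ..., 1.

H_0 ≅ Z,  H_1 ≅ Z^2.

K has 5 vertices, 6 edges.
rank ∂_0 = 0, rank ∂_1 = 4 ⇒ b_0 = 5 − 0 − 4 = 1; all invariant factors of ∂_1 are 1 so no torsion. So H_0 = Z.
rank ∂_1 = 4, rank ∂_2 = 0 ⇒ b_1 = 6 − 4 − 0 = 2. So H_1 = Z^2.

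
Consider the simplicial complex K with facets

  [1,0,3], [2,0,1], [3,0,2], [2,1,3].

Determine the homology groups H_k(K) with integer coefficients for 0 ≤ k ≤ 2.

K has 4 vertices, 6 edges, 4 triangles.
rank ∂_0 = 0, rank ∂_1 = 3 ⇒ b_0 = 4 − 0 − 3 = 1; all invariant factors of ∂_1 are 1 so no torsion. So H_0 ≅ Z.
rank ∂_1 = 3, rank ∂_2 = 3 ⇒ b_1 = 6 − 3 − 3 = 0; all invariant factors of ∂_2 are 1 so no torsion. So H_1 ≅ 0.
rank ∂_2 = 3, rank ∂_3 = 0 ⇒ b_2 = 4 − 3 − 0 = 1. So H_2 ≅ Z.

H_0 ≅ Z,  H_1 = 0,  H_2 ≅ Z.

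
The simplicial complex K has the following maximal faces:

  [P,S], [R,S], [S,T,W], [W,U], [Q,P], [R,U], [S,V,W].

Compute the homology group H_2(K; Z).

H_2 ≅ 0.

Take the total order P < Q < R < S < T < U < V < W on the vertex set. Then K (dimension 2) consists of the simplices:

  0-simplices (8): P, Q, R, S, T, U, V, W
  1-simplices (10): PQ, PS, RS, RU, ST, SV, SW, TW, UW, VW
  2-simplices (2): STW, SVW

so the chain groups are C_0 ≅ Z^8, C_1 ≅ Z^10, C_2 ≅ Z^2.

∂_1: C_1 → C_0 maps an edge to its endpoints' difference, ∂[p,q] = q − p.
The resulting 8×10 matrix has rank 7, and its Smith normal form has invariant factors (1,1,1,1,1,1,1).

∂_2: C_2 → C_1 maps a triangle to the signed sum of its edges. For instance
  ∂SVW = VW − SW + SV,
  ∂STW = TW − SW + ST.
This gives a 10×2 integer matrix of rank 2; reducing to Smith normal form yields diagonal entries (1,1).

From H_k ≅ ker(∂_k) / im(∂_{k+1}) we obtain:

  H_2: rank ker ∂_2 − rank ∂_3 = (2 − 2) − 0 = 0, and there is no ∂_3, so H_2 = 0.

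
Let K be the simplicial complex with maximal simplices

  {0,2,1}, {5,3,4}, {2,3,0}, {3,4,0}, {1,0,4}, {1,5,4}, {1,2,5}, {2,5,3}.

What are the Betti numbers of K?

b_0 = 1, b_1 = 0, b_2 = 1.

Fix the vertex order 0 < 1 < 2 < 3 < 4 < 5 and write every simplex with vertices in increasing order. Then dim K = 2 and the simplices of K are:

  0-simplices (6): [0], [1], [2], [3], [4], [5]
  1-simplices (12): [0,1], [0,2], [0,3], [0,4], [1,2], [1,4], [1,5], [2,3], [2,5], [3,4], [3,5], [4,5]
  2-simplices (8): [0,1,2], [0,1,4], [0,2,3], [0,3,4], [1,2,5], [1,4,5], [2,3,5], [3,4,5]

giving chain groups C_0 ≅ Z^6, C_1 ≅ Z^12, C_2 ≅ Z^8.

∂_1: C_1 → C_0 sends each edge [p,q] (with p < q) to q − p.
As a 6×12 matrix over Z this has rank 5, with invariant factors (1,1,1,1,1).

Boundary ∂_2: C_2 → C_1 maps a triangle to the signed sum of its edges. For instance
  ∂[0,1,2] = [1,2] − [0,2] + [0,1],
  ∂[0,1,4] = [1,4] − [0,4] + [0,1].
The 12×8 boundary matrix has rank 7 and Smith normal form diag(1,1,1,1,1,1,1).

Reading off H_k = ker ∂_k / im ∂_{k+1}:

  H_0: rank C_0 − rank ∂_1 = 6 − 5 = 1, and the invariant factors of ∂_1 are all 1, so H_0 ≅ Z.
  H_1: rank ker ∂_1 − rank ∂_2 = (12 − 5) − 7 = 0, and the invariant factors of ∂_2 are all 1, so H_1 ≅ 0.
  H_2: rank ker ∂_2 − rank ∂_3 = (8 − 7) − 0 = 1, and there is no ∂_3, so H_2 ≅ Z.

Hence the Betti numbers are b_0 = 1, b_1 = 0, b_2 = 1.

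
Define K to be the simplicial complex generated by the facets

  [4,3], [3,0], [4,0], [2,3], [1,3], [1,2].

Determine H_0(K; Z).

We work with the vertex ordering 0 < 1 < 2 < 3 < 4. The simplices of K, each written with vertices in increasing order, are:

  0-simplices (5): [0], [1], [2], [3], [4]
  1-simplices (6): [0,3], [0,4], [1,2], [1,3], [2,3], [3,4]

Hence C_0 ≅ Z^5, C_1 ≅ Z^6.

The boundary map ∂_1: C_1 → C_0 is given by ∂[p,q] = [q] − [p].
This gives a 5×6 integer matrix of rank 4; reducing to Smith normal form yields diagonal entries (1,1,1,1).

Reading off H_k = ker ∂_k / im ∂_{k+1}:

  H_0: rank C_0 − rank ∂_1 = 5 − 4 = 1, and the invariant factors of ∂_1 are all 1, so H_0 = Z.

(K is a triangulation of a wedge of 2 circles.)

H_0 ≅ Z.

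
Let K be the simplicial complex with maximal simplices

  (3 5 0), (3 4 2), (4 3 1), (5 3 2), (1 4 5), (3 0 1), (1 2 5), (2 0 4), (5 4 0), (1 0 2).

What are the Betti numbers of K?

b_0 = 1, b_1 = 0, b_2 = 0.

Take the total order 0 < 1 < 2 < 3 < 4 < 5 on the vertex set. Then K (dimension 2) consists of the simplices:

  0-simplices (6): [0], [1], [2], [3], [4], [5]
  1-simplices (15): [0,1], [0,2], [0,3], [0,4], [0,5], [1,2], [1,3], [1,4], [1,5], [2,3], [2,4], [2,5], [3,4], [3,5], [4,5]
  2-simplices (10): [0,1,2], [0,1,3], [0,2,4], [0,3,5], [0,4,5], [1,2,5], [1,3,4], [1,4,5], [2,3,4], [2,3,5]

Hence C_0 ≅ Z^6, C_1 ≅ Z^15, C_2 ≅ Z^10.

The boundary map ∂_1: C_1 → C_0 sends each edge [p,q] (with p < q) to q − p.
As a 6×15 matrix over Z this has rank 5, with invariant factors (1,1,1,1,1).

∂_2: C_2 → C_1 sends each 2-simplex [p,q,r] to [q,r] − [p,r] + [p,q]. For instance
  ∂[2,3,5] = [3,5] − [2,5] + [2,3],
  ∂[2,3,4] = [3,4] − [2,4] + [2,3].
As a 15×10 matrix over Z this has rank 10, with invariant factors (1,1,1,1,1,1,1,1,1,2).

From H_k ≅ ker(∂_k) / im(∂_{k+1}) we obtain:

  H_0: rank C_0 − rank ∂_1 = 6 − 5 = 1, and the invariant factors of ∂_1 are all 1, so H_0 = Z.
  H_1: rank ker ∂_1 − rank ∂_2 = (15 − 5) − 10 = 0, and ∂_2 has invariant factor 2 > 1, so H_1 = Z/2Z.
  H_2: rank ker ∂_2 − rank ∂_3 = (10 − 10) − 0 = 0, and there is no ∂_3, so H_2 = 0.

Hence the Betti numbers are b_0 = 1, b_1 = 0, b_2 = 0.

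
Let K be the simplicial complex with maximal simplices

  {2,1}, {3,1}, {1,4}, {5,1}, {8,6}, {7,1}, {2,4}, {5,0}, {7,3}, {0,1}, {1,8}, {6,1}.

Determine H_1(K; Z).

H_1 ≅ Z^4.

Order the vertices as 0 < 1 < 2 < 3 < 4 < 5 < 6 < 7 < 8. Listing each simplex with vertices in this order, K has dimension 1 with simplices:

  0-simplices (9): [0], [1], [2], [3], [4], [5], [6], [7], [8]
  1-simplices (12): [0,1], [0,5], [1,2], [1,3], [1,4], [1,5], [1,6], [1,7], [1,8], [2,4], [3,7], [6,8]

so the chain groups are C_0 ≅ Z^9, C_1 ≅ Z^12.

∂_1: C_1 → C_0 is given by ∂[p,q] = [q] − [p]. For instance
  ∂[1,6] = [6] − [1].
The 9×12 boundary matrix has rank 8 and Smith normal form diag(1,1,1,1,1,1,1,1).

Reading off H_k = ker ∂_k / im ∂_{k+1}:

  H_1: rank ker ∂_1 − rank ∂_2 = (12 − 8) − 0 = 4, and there is no ∂_2, so H_1 = Z^4.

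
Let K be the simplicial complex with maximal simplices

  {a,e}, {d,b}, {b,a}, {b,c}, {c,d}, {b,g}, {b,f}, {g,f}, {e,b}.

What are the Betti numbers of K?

b_0 = 1, b_1 = 3.

We work with the vertex ordering a < b < c < d < e < f < g. The simplices of K, each written with vertices in increasing order, are:

  0-simplices (7): a, b, c, d, e, f, g
  1-simplices (9): ab, ae, bc, bd, be, bf, bg, cd, fg

Hence C_0 ≅ Z^7, C_1 ≅ Z^9.

The boundary map ∂_1: C_1 → C_0 maps an edge to its endpoints' difference, ∂[p,q] = q − p. For instance
  ∂be = e − b.
As a 7×9 matrix over Z this has rank 6, with invariant factors (1,1,1,1,1,1).

Reading off H_k = ker ∂_k / im ∂_{k+1}:

  H_0: rank C_0 − rank ∂_1 = 7 − 6 = 1, and the invariant factors of ∂_1 are all 1, so H_0 = Z.
  H_1: rank ker ∂_1 − rank ∂_2 = (9 − 6) − 0 = 3, and there is no ∂_2, so H_1 = Z^3.

Hence the Betti numbers are b_0 = 1, b_1 = 3.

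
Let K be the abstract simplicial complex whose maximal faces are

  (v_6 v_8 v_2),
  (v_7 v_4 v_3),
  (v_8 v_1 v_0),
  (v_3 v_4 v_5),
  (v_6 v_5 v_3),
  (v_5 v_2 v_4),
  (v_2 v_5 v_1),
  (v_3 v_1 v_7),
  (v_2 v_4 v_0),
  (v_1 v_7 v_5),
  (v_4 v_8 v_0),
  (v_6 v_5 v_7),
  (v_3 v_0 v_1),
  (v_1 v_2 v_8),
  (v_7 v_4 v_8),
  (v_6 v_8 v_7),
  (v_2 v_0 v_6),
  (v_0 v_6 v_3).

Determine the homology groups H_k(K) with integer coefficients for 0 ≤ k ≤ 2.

H_0 = Z,  H_1 = Z ⊕ Z/2,  H_2 = 0.

Take the total order v_0 < v_1 < v_2 < v_3 < v_4 < v_5 < v_6 < v_7 < v_8 on the vertex set. Then K (dimension 2) consists of the simplices:

  0-simplices (9): [v_0], [v_1], [v_2], [v_3], [v_4], [v_5], [v_6], [v_7], [v_8]
  1-simplices (27): (27 of them)
  2-simplices (18): (18 of them)

so the chain groups are C_0 ≅ Z^9, C_1 ≅ Z^27, C_2 ≅ Z^18.

The boundary map ∂_1: C_1 → C_0 maps an edge to its endpoints' difference, ∂[p,q] = q − p.
This gives a 9×27 integer matrix of rank 8; reducing to Smith normal form yields diagonal entries (1,1,1,1,1,1,1,1).

∂_2: C_2 → C_1 sends each 2-simplex [p,q,r] to [q,r] − [p,r] + [p,q]. For instance
  ∂[v_0,v_1,v_8] = [v_1,v_8] − [v_0,v_8] + [v_0,v_1],
  ∂[v_0,v_2,v_6] = [v_2,v_6] − [v_0,v_6] + [v_0,v_2].
The resulting 27×18 matrix has rank 18, and its Smith normal form has invariant factors (1,1,1,1,1,1,1,1,1,1,1,1,1,1,1,1,1,2).

Computing H_k = (kernel of ∂_k) / (image of ∂_{k+1}):

  H_0: rank C_0 − rank ∂_1 = 9 − 8 = 1, and the invariant factors of ∂_1 are all 1, so H_0 = Z.
  H_1: rank ker ∂_1 − rank ∂_2 = (27 − 8) − 18 = 1, and ∂_2 has invariant factor 2 > 1, so H_1 = Z ⊕ Z/2.
  H_2: rank ker ∂_2 − rank ∂_3 = (18 − 18) − 0 = 0, and there is no ∂_3, so H_2 = 0.

As a check, the Euler characteristic is 9 − 27 + 18 = 0, which agrees with 1 − 1 + 0 = 0.
(K is a triangulation of the Klein bottle.)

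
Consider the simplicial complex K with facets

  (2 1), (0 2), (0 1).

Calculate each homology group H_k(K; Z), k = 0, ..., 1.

H_0 ≅ Z,  H_1 ≅ Z.

Fix the vertex order 0 < 1 < 2 and write every simplex with vertices in increasing order. Then dim K = 1 and the simplices of K are:

  0-simplices (3): [0], [1], [2]
  1-simplices (3): [0,1], [0,2], [1,2]

so the chain groups are C_0 ≅ Z^3, C_1 ≅ Z^3.

Boundary ∂_1: C_1 → C_0 maps an edge to its endpoints' difference, ∂[p,q] = q − p. For instance
  ∂[0,2] = [2] − [0].
As a 3×3 matrix over Z this has rank 2, with invariant factors (1,1).

Reading off H_k = ker ∂_k / im ∂_{k+1}:

  H_0: rank C_0 − rank ∂_1 = 3 − 2 = 1, and the invariant factors of ∂_1 are all 1, so H_0 = Z.
  H_1: rank ker ∂_1 − rank ∂_2 = (3 − 2) − 0 = 1, and there is no ∂_2, so H_1 = Z.

As a check, the Euler characteristic is 3 − 3 = 0, which agrees with 1 − 1 = 0.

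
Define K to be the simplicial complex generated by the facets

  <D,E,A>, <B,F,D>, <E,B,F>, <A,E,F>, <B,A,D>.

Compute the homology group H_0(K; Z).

Take the total order A < B < D < E < F on the vertex set. Then K (dimension 2) consists of the simplices:

  0-simplices (5): A, B, D, E, F
  1-simplices (10): AB, AD, AE, AF, BD, BE, BF, DE, DF, EF
  2-simplices (5): ABD, ADE, AEF, BDF, BEF

Hence C_0 ≅ Z^5, C_1 ≅ Z^10, C_2 ≅ Z^5.

The boundary map ∂_1: C_1 → C_0 sends each edge [p,q] (with p < q) to q − p. For instance
  ∂BE = E − B.
As a 5×10 matrix over Z this has rank 4, with invariant factors (1,1,1,1).

∂_2: C_2 → C_1 maps a triangle to the signed sum of its edges. For instance
  ∂ADE = DE − AE + AD,
  ∂AEF = EF − AF + AE.
The resulting 10×5 matrix has rank 5, and its Smith normal form has invariant factors (1,1,1,1,1).

Reading off H_k = ker ∂_k / im ∂_{k+1}:

  H_0: rank C_0 − rank ∂_1 = 5 − 4 = 1, and the invariant factors of ∂_1 are all 1, so H_0 ≅ Z.

H_0 = Z.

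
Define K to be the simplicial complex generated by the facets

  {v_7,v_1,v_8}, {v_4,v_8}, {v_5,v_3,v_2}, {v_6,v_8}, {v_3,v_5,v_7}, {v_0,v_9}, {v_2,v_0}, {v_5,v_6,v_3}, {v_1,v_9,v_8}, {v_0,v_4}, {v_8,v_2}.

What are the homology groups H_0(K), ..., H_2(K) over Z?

K has 10 vertices, 18 edges, 5 triangles.
rank ∂_0 = 0, rank ∂_1 = 9 ⇒ b_0 = 10 − 0 − 9 = 1; all invariant factors of ∂_1 are 1 so no torsion. So H_0 = Z.
rank ∂_1 = 9, rank ∂_2 = 5 ⇒ b_1 = 18 − 9 − 5 = 4; all invariant factors of ∂_2 are 1 so no torsion. So H_1 = Z^4.
rank ∂_2 = 5, rank ∂_3 = 0 ⇒ b_2 = 5 − 5 − 0 = 0. So H_2 = 0.

H_0 ≅ Z,  H_1 ≅ Z^4,  H_2 = 0.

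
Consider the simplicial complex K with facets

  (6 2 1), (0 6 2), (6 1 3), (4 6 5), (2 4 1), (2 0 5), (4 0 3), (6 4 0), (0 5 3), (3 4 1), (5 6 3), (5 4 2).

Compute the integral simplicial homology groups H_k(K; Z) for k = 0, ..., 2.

Order the vertices as 0 < 1 < 2 < 3 < 4 < 5 < 6. Listing each simplex with vertices in this order, K has dimension 2 with simplices:

  0-simplices (7): [0], [1], [2], [3], [4], [5], [6]
  1-simplices (18): [0,2], [0,3], [0,4], [0,5], [0,6], [1,2], [1,3], [1,4], [1,6], [2,4], [2,5], [2,6], [3,4], [3,5], [3,6], [4,5], [4,6], [5,6]
  2-simplices (12): [0,2,5], [0,2,6], [0,3,4], [0,3,5], [0,4,6], [1,2,4], [1,2,6], [1,3,4], [1,3,6], [2,4,5], [3,5,6], [4,5,6]

giving chain groups C_0 ≅ Z^7, C_1 ≅ Z^18, C_2 ≅ Z^12.

∂_1: C_1 → C_0 sends each edge [p,q] (with p < q) to q − p.
As a 7×18 matrix over Z this has rank 6, with invariant factors (1,1,1,1,1,1).

The boundary map ∂_2: C_2 → C_1 sends each 2-simplex [p,q,r] to [q,r] − [p,r] + [p,q]. For instance
  ∂[4,5,6] = [5,6] − [4,6] + [4,5],
  ∂[0,2,6] = [2,6] − [0,6] + [0,2].
The 18×12 boundary matrix has rank 12 and Smith normal form diag(1,1,1,1,1,1,1,1,1,1,1,2).

From H_k ≅ ker(∂_k) / im(∂_{k+1}) we obtain:

  H_0: rank C_0 − rank ∂_1 = 7 − 6 = 1, and the invariant factors of ∂_1 are all 1, so H_0 ≅ Z.
  H_1: rank ker ∂_1 − rank ∂_2 = (18 − 6) − 12 = 0, and ∂_2 has invariant factor 2 > 1, so H_1 ≅ Z_2.
  H_2: rank ker ∂_2 − rank ∂_3 = (12 − 12) − 0 = 0, and there is no ∂_3, so H_2 ≅ 0.

H_0 ≅ Z,  H_1 ≅ Z_2,  H_2 = 0.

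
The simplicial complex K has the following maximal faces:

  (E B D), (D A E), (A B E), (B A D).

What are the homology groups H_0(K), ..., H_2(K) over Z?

H_0 ≅ Z,  H_1 = 0,  H_2 ≅ Z.

Fix the vertex order A < B < D < E and write every simplex with vertices in increasing order. Then dim K = 2 and the simplices of K are:

  0-simplices (4): A, B, D, E
  1-simplices (6): AB, AD, AE, BD, BE, DE
  2-simplices (4): ABD, ABE, ADE, BDE

Hence C_0 ≅ Z^4, C_1 ≅ Z^6, C_2 ≅ Z^4.

The boundary map ∂_1: C_1 → C_0 maps an edge to its endpoints' difference, ∂[p,q] = q − p.
The 4×6 boundary matrix has rank 3 and Smith normal form diag(1,1,1).

∂_2: C_2 → C_1 acts by ∂[p,q,r] = [q,r] − [p,r] + [p,q]. For instance
  ∂ADE = DE − AE + AD,
  ∂BDE = DE − BE + BD.
The resulting 6×4 matrix has rank 3, and its Smith normal form has invariant factors (1,1,1).

From H_k ≅ ker(∂_k) / im(∂_{k+1}) we obtain:

  H_0: rank C_0 − rank ∂_1 = 4 − 3 = 1, and the invariant factors of ∂_1 are all 1, so H_0 ≅ Z.
  H_1: rank ker ∂_1 − rank ∂_2 = (6 − 3) − 3 = 0, and the invariant factors of ∂_2 are all 1, so H_1 ≅ 0.
  H_2: rank ker ∂_2 − rank ∂_3 = (4 − 3) − 0 = 1, and there is no ∂_3, so H_2 ≅ Z.

(K is a triangulation of the 2-sphere S^2.)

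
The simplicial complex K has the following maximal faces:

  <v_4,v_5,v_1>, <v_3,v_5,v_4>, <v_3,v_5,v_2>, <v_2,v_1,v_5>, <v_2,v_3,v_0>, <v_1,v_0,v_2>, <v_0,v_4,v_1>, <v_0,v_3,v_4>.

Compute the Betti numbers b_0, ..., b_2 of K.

Order the vertices as v_0 < v_1 < v_2 < v_3 < v_4 < v_5. Listing each simplex with vertices in this order, K has dimension 2 with simplices:

  0-simplices (6): [v_0], [v_1], [v_2], [v_3], [v_4], [v_5]
  1-simplices (12): [v_0,v_1], [v_0,v_2], [v_0,v_3], [v_0,v_4], [v_1,v_2], [v_1,v_4], [v_1,v_5], [v_2,v_3], [v_2,v_5], [v_3,v_4], [v_3,v_5], [v_4,v_5]
  2-simplices (8): [v_0,v_1,v_2], [v_0,v_1,v_4], [v_0,v_2,v_3], [v_0,v_3,v_4], [v_1,v_2,v_5], [v_1,v_4,v_5], [v_2,v_3,v_5], [v_3,v_4,v_5]

Hence C_0 ≅ Z^6, C_1 ≅ Z^12, C_2 ≅ Z^8.

The boundary map ∂_1: C_1 → C_0 is given by ∂[p,q] = [q] − [p].
The 6×12 boundary matrix has rank 5 and Smith normal form diag(1,1,1,1,1).

∂_2: C_2 → C_1 acts by ∂[p,q,r] = [q,r] − [p,r] + [p,q]. For instance
  ∂[v_1,v_4,v_5] = [v_4,v_5] − [v_1,v_5] + [v_1,v_4],
  ∂[v_0,v_3,v_4] = [v_3,v_4] − [v_0,v_4] + [v_0,v_3].
The resulting 12×8 matrix has rank 7, and its Smith normal form has invariant factors (1,1,1,1,1,1,1).

Reading off H_k = ker ∂_k / im ∂_{k+1}:

  H_0: rank C_0 − rank ∂_1 = 6 − 5 = 1, and the invariant factors of ∂_1 are all 1, so H_0 = Z.
  H_1: rank ker ∂_1 − rank ∂_2 = (12 − 5) − 7 = 0, and the invariant factors of ∂_2 are all 1, so H_1 = 0.
  H_2: rank ker ∂_2 − rank ∂_3 = (8 − 7) − 0 = 1, and there is no ∂_3, so H_2 = Z.

As a check, the Euler characteristic is 6 − 12 + 8 = 2, which agrees with 1 − 0 + 1 = 2.

Hence the Betti numbers are b_0 = 1, b_1 = 0, b_2 = 1.

b_0 = 1, b_1 = 0, b_2 = 1.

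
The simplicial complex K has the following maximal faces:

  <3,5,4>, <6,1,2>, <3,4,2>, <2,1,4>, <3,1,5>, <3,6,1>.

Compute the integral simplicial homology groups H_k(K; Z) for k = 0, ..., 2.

Fix the vertex order 1 < 2 < 3 < 4 < 5 < 6 and write every simplex with vertices in increasing order. Then dim K = 2 and the simplices of K are:

  0-simplices (6): [1], [2], [3], [4], [5], [6]
  1-simplices (12): [1,2], [1,3], [1,4], [1,5], [1,6], [2,3], [2,4], [2,6], [3,4], [3,5], [3,6], [4,5]
  2-simplices (6): [1,2,4], [1,2,6], [1,3,5], [1,3,6], [2,3,4], [3,4,5]

giving chain groups C_0 ≅ Z^6, C_1 ≅ Z^12, C_2 ≅ Z^6.

Boundary ∂_1: C_1 → C_0 maps an edge to its endpoints' difference, ∂[p,q] = q − p.
The 6×12 boundary matrix has rank 5 and Smith normal form diag(1,1,1,1,1).

Boundary ∂_2: C_2 → C_1 acts by ∂[p,q,r] = [q,r] − [p,r] + [p,q]. For instance
  ∂[1,3,6] = [3,6] − [1,6] + [1,3],
  ∂[1,2,6] = [2,6] − [1,6] + [1,2].
As a 12×6 matrix over Z this has rank 6, with invariant factors (1,1,1,1,1,1).

From H_k ≅ ker(∂_k) / im(∂_{k+1}) we obtain:

  H_0: rank C_0 − rank ∂_1 = 6 − 5 = 1, and the invariant factors of ∂_1 are all 1, so H_0 ≅ Z.
  H_1: rank ker ∂_1 − rank ∂_2 = (12 − 5) − 6 = 1, and the invariant factors of ∂_2 are all 1, so H_1 ≅ Z.
  H_2: rank ker ∂_2 − rank ∂_3 = (6 − 6) − 0 = 0, and there is no ∂_3, so H_2 ≅ 0.

H_0 = Z,  H_1 = Z,  H_2 = 0.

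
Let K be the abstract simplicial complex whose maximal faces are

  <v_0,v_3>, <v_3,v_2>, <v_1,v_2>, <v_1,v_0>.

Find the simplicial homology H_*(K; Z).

Fix the vertex order v_0 < v_1 < v_2 < v_3 and write every simplex with vertices in increasing order. Then dim K = 1 and the simplices of K are:

  0-simplices (4): [v_0], [v_1], [v_2], [v_3]
  1-simplices (4): [v_0,v_1], [v_0,v_3], [v_1,v_2], [v_2,v_3]

giving chain groups C_0 ≅ Z^4, C_1 ≅ Z^4.

Boundary ∂_1: C_1 → C_0 sends each edge [p,q] (with p < q) to q − p. For instance
  ∂[v_0,v_1] = [v_1] − [v_0].
The 4×4 boundary matrix has rank 3 and Smith normal form diag(1,1,1).

Computing H_k = (kernel of ∂_k) / (image of ∂_{k+1}):

  H_0: rank C_0 − rank ∂_1 = 4 − 3 = 1, and the invariant factors of ∂_1 are all 1, so H_0 ≅ Z.
  H_1: rank ker ∂_1 − rank ∂_2 = (4 − 3) − 0 = 1, and there is no ∂_2, so H_1 ≅ Z.

As a check, the Euler characteristic is 4 − 4 = 0, which agrees with 1 − 1 = 0.

H_0 ≅ Z,  H_1 ≅ Z.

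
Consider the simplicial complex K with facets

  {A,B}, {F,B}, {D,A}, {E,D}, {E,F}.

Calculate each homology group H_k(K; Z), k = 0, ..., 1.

H_0 = Z,  H_1 = Z.

We work with the vertex ordering A < B < D < E < F. The simplices of K, each written with vertices in increasing order, are:

  0-simplices (5): A, B, D, E, F
  1-simplices (5): AB, AD, BF, DE, EF

so the chain groups are C_0 ≅ Z^5, C_1 ≅ Z^5.

∂_1: C_1 → C_0 sends each edge [p,q] (with p < q) to q − p. For instance
  ∂BF = F − B.
This gives a 5×5 integer matrix of rank 4; reducing to Smith normal form yields diagonal entries (1,1,1,1).

Now H_k = ker ∂_k / im ∂_{k+1}, so:

  H_0: rank C_0 − rank ∂_1 = 5 − 4 = 1, and the invariant factors of ∂_1 are all 1, so H_0 ≅ Z.
  H_1: rank ker ∂_1 − rank ∂_2 = (5 − 4) − 0 = 1, and there is no ∂_2, so H_1 ≅ Z.

(K is a triangulation of the circle S^1.)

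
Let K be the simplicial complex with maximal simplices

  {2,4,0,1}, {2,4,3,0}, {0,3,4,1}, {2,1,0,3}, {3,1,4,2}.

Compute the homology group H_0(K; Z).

We work with the vertex ordering 0 < 1 < 2 < 3 < 4. The simplices of K, each written with vertices in increasing order, are:

  0-simplices (5): [0], [1], [2], [3], [4]
  1-simplices (10): [0,1], [0,2], [0,3], [0,4], [1,2], [1,3], [1,4], [2,3], [2,4], [3,4]
  2-simplices (10): [0,1,2], [0,1,3], [0,1,4], [0,2,3], [0,2,4], [0,3,4], [1,2,3], [1,2,4], [1,3,4], [2,3,4]
  3-simplices (5): [0,1,2,3], [0,1,2,4], [0,1,3,4], [0,2,3,4], [1,2,3,4]

giving chain groups C_0 ≅ Z^5, C_1 ≅ Z^10, C_2 ≅ Z^10, C_3 ≅ Z^5.

The boundary map ∂_1: C_1 → C_0 maps an edge to its endpoints' difference, ∂[p,q] = q − p. For instance
  ∂[1,3] = [3] − [1].
The resulting 5×10 matrix has rank 4, and its Smith normal form has invariant factors (1,1,1,1).

∂_2: C_2 → C_1 sends each 2-simplex [p,q,r] to [q,r] − [p,r] + [p,q]. For instance
  ∂[0,1,2] = [1,2] − [0,2] + [0,1],
  ∂[0,3,4] = [3,4] − [0,4] + [0,3].
This gives a 10×10 integer matrix of rank 6; reducing to Smith normal form yields diagonal entries (1,1,1,1,1,1).

∂_3: C_3 → C_2 sends each 3-simplex σ to the alternating sum Σ_i (−1)^i (σ with its i-th vertex removed). For instance
  ∂[0,1,2,4] = [1,2,4] − [0,2,4] + [0,1,4] − [0,1,2],
  ∂[0,1,2,3] = [1,2,3] − [0,2,3] + [0,1,3] − [0,1,2].
As a 10×5 matrix over Z this has rank 4, with invariant factors (1,1,1,1).

Computing H_k = (kernel of ∂_k) / (image of ∂_{k+1}):

  H_0: rank C_0 − rank ∂_1 = 5 − 4 = 1, and the invariant factors of ∂_1 are all 1, so H_0 ≅ Z.

H_0 = Z.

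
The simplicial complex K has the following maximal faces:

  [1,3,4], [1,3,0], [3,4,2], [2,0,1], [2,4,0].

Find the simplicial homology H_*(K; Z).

H_0 ≅ Z,  H_1 ≅ Z,  H_2 = 0.

Order the vertices as 0 < 1 < 2 < 3 < 4. Listing each simplex with vertices in this order, K has dimension 2 with simplices:

  0-simplices (5): [0], [1], [2], [3], [4]
  1-simplices (10): [0,1], [0,2], [0,3], [0,4], [1,2], [1,3], [1,4], [2,3], [2,4], [3,4]
  2-simplices (5): [0,1,2], [0,1,3], [0,2,4], [1,3,4], [2,3,4]

so the chain groups are C_0 ≅ Z^5, C_1 ≅ Z^10, C_2 ≅ Z^5.

Boundary ∂_1: C_1 → C_0 is given by ∂[p,q] = [q] − [p].
As a 5×10 matrix over Z this has rank 4, with invariant factors (1,1,1,1).

∂_2: C_2 → C_1 sends each 2-simplex [p,q,r] to [q,r] − [p,r] + [p,q]. For instance
  ∂[0,1,3] = [1,3] − [0,3] + [0,1],
  ∂[2,3,4] = [3,4] − [2,4] + [2,3].
The 10×5 boundary matrix has rank 5 and Smith normal form diag(1,1,1,1,1).

From H_k ≅ ker(∂_k) / im(∂_{k+1}) we obtain:

  H_0: rank C_0 − rank ∂_1 = 5 − 4 = 1, and the invariant factors of ∂_1 are all 1, so H_0 ≅ Z.
  H_1: rank ker ∂_1 − rank ∂_2 = (10 − 4) − 5 = 1, and the invariant factors of ∂_2 are all 1, so H_1 ≅ Z.
  H_2: rank ker ∂_2 − rank ∂_3 = (5 − 5) − 0 = 0, and there is no ∂_3, so H_2 ≅ 0.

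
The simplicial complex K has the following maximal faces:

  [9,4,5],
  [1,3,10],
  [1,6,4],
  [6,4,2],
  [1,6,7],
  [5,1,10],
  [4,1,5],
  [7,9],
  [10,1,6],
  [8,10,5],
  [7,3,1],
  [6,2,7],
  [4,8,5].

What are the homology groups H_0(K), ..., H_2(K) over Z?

H_0 = Z,  H_1 = Z,  H_2 = 0.

Take the total order 1 < 2 < 3 < 4 < 5 < 6 < 7 < 8 < 9 < 10 on the vertex set. Then K (dimension 2) consists of the simplices:

  0-simplices (10): [1], [2], [3], [4], [5], [6], [7], [8], [9], [10]
  1-simplices (22): [1,3], [1,4], [1,5], [1,6], [1,7], [1,10], [2,4], [2,6], [2,7], [3,7], [3,10], [4,5], [4,6], [4,8], [4,9], [5,8], [5,9], [5,10], [6,7], [6,10], [7,9], [8,10]
  2-simplices (12): [1,3,7], [1,3,10], [1,4,5], [1,4,6], [1,5,10], [1,6,7], [1,6,10], [2,4,6], [2,6,7], [4,5,8], [4,5,9], [5,8,10]

giving chain groups C_0 ≅ Z^10, C_1 ≅ Z^22, C_2 ≅ Z^12.

∂_1: C_1 → C_0 is given by ∂[p,q] = [q] − [p]. For instance
  ∂[2,6] = [6] − [2].
The resulting 10×22 matrix has rank 9, and its Smith normal form has invariant factors (1,1,1,1,1,1,1,1,1).

∂_2: C_2 → C_1 maps a triangle to the signed sum of its edges. For instance
  ∂[1,5,10] = [5,10] − [1,10] + [1,5],
  ∂[2,6,7] = [6,7] − [2,7] + [2,6].
The resulting 22×12 matrix has rank 12, and its Smith normal form has invariant factors (1,1,1,1,1,1,1,1,1,1,1,1).

From H_k ≅ ker(∂_k) / im(∂_{k+1}) we obtain:

  H_0: rank C_0 − rank ∂_1 = 10 − 9 = 1, and the invariant factors of ∂_1 are all 1, so H_0 = Z.
  H_1: rank ker ∂_1 − rank ∂_2 = (22 − 9) − 12 = 1, and the invariant factors of ∂_2 are all 1, so H_1 = Z.
  H_2: rank ker ∂_2 − rank ∂_3 = (12 − 12) − 0 = 0, and there is no ∂_3, so H_2 = 0.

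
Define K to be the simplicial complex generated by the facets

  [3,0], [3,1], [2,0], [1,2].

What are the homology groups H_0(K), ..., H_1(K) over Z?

H_0 ≅ Z,  H_1 ≅ Z.

We work with the vertex ordering 0 < 1 < 2 < 3. The simplices of K, each written with vertices in increasing order, are:

  0-simplices (4): [0], [1], [2], [3]
  1-simplices (4): [0,2], [0,3], [1,2], [1,3]

Hence C_0 ≅ Z^4, C_1 ≅ Z^4.

Boundary ∂_1: C_1 → C_0 sends each edge [p,q] (with p < q) to q − p.
The resulting 4×4 matrix has rank 3, and its Smith normal form has invariant factors (1,1,1).

From H_k ≅ ker(∂_k) / im(∂_{k+1}) we obtain:

  H_0: rank C_0 − rank ∂_1 = 4 − 3 = 1, and the invariant factors of ∂_1 are all 1, so H_0 ≅ Z.
  H_1: rank ker ∂_1 − rank ∂_2 = (4 − 3) − 0 = 1, and there is no ∂_2, so H_1 ≅ Z.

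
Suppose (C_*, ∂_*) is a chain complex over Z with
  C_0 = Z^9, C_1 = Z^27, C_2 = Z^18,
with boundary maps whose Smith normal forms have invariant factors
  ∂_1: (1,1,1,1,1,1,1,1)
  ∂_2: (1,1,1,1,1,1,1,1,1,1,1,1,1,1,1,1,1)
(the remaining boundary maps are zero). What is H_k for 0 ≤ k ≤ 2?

H_0: b_0 = 9 − 0 − 8 = 1; torsion from ∂_1 factors > 1: none. So H_0 = Z.
H_1: b_1 = 27 − 8 − 17 = 2; torsion from ∂_2 factors > 1: none. So H_1 = Z^2.
H_2: b_2 = 18 − 17 − 0 = 1; torsion from ∂_3 factors > 1: none. So H_2 = Z.

H_0 = Z,  H_1 = Z^2,  H_2 = Z.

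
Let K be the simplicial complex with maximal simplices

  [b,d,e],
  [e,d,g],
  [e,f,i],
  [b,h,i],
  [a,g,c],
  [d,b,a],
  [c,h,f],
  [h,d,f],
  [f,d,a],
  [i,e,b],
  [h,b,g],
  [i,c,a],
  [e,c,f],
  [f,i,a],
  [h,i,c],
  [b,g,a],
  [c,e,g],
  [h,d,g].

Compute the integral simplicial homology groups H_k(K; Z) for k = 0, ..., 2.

H_0 = Z,  H_1 = Z × Z/2,  H_2 = 0.

We work with the vertex ordering a < b < c < d < e < f < g < h < i. The simplices of K, each written with vertices in increasing order, are:

  0-simplices (9): a, b, c, d, e, f, g, h, i
  1-simplices (27): ab, ac, ad, af, ag, ai, bd, be, bg, bh, bi, ce, cf, cg, ch, ci, de, df, dg, dh, ef, eg, ei, fh, fi, gh, hi
  2-simplices (18): abd, abg, acg, aci, adf, afi, bde, bei, bgh, bhi, cef, ceg, cfh, chi, deg, dfh, dgh, efi

Hence C_0 ≅ Z^9, C_1 ≅ Z^27, C_2 ≅ Z^18.

Boundary ∂_1: C_1 → C_0 is given by ∂[p,q] = [q] − [p].
The resulting 9×27 matrix has rank 8, and its Smith normal form has invariant factors (1,1,1,1,1,1,1,1).

∂_2: C_2 → C_1 maps a triangle to the signed sum of its edges. For instance
  ∂abg = bg − ag + ab,
  ∂cfh = fh − ch + cf.
The resulting 27×18 matrix has rank 18, and its Smith normal form has invariant factors (1,1,1,1,1,1,1,1,1,1,1,1,1,1,1,1,1,2).

From H_k ≅ ker(∂_k) / im(∂_{k+1}) we obtain:

  H_0: rank C_0 − rank ∂_1 = 9 − 8 = 1, and the invariant factors of ∂_1 are all 1, so H_0 ≅ Z.
  H_1: rank ker ∂_1 − rank ∂_2 = (27 − 8) − 18 = 1, and ∂_2 has invariant factor 2 > 1, so H_1 ≅ Z × Z/2.
  H_2: rank ker ∂_2 − rank ∂_3 = (18 − 18) − 0 = 0, and there is no ∂_3, so H_2 ≅ 0.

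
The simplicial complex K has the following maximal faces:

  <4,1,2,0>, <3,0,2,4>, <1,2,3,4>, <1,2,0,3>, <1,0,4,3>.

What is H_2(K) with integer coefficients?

Take the total order 0 < 1 < 2 < 3 < 4 on the vertex set. Then K (dimension 3) consists of the simplices:

  0-simplices (5): [0], [1], [2], [3], [4]
  1-simplices (10): [0,1], [0,2], [0,3], [0,4], [1,2], [1,3], [1,4], [2,3], [2,4], [3,4]
  2-simplices (10): [0,1,2], [0,1,3], [0,1,4], [0,2,3], [0,2,4], [0,3,4], [1,2,3], [1,2,4], [1,3,4], [2,3,4]
  3-simplices (5): [0,1,2,3], [0,1,2,4], [0,1,3,4], [0,2,3,4], [1,2,3,4]

Hence C_0 ≅ Z^5, C_1 ≅ Z^10, C_2 ≅ Z^10, C_3 ≅ Z^5.

The boundary map ∂_1: C_1 → C_0 maps an edge to its endpoints' difference, ∂[p,q] = q − p. For instance
  ∂[0,2] = [2] − [0].
As a 5×10 matrix over Z this has rank 4, with invariant factors (1,1,1,1).

∂_2: C_2 → C_1 maps a triangle to the signed sum of its edges. For instance
  ∂[0,2,3] = [2,3] − [0,3] + [0,2],
  ∂[0,1,2] = [1,2] − [0,2] + [0,1].
This gives a 10×10 integer matrix of rank 6; reducing to Smith normal form yields diagonal entries (1,1,1,1,1,1).

The boundary map ∂_3: C_3 → C_2 sends each 3-simplex σ to the alternating sum Σ_i (−1)^i (σ with its i-th vertex removed). For instance
  ∂[0,1,2,4] = [1,2,4] − [0,2,4] + [0,1,4] − [0,1,2],
  ∂[0,1,3,4] = [1,3,4] − [0,3,4] + [0,1,4] − [0,1,3].
As a 10×5 matrix over Z this has rank 4, with invariant factors (1,1,1,1).

From H_k ≅ ker(∂_k) / im(∂_{k+1}) we obtain:

  H_2: rank ker ∂_2 − rank ∂_3 = (10 − 6) − 4 = 0, and the invariant factors of ∂_3 are all 1, so H_2 = 0.

H_2 = 0.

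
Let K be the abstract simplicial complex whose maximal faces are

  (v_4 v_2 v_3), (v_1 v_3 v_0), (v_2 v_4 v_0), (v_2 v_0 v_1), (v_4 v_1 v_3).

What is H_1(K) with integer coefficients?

We work with the vertex ordering v_0 < v_1 < v_2 < v_3 < v_4. The simplices of K, each written with vertices in increasing order, are:

  0-simplices (5): [v_0], [v_1], [v_2], [v_3], [v_4]
  1-simplices (10): [v_0,v_1], [v_0,v_2], [v_0,v_3], [v_0,v_4], [v_1,v_2], [v_1,v_3], [v_1,v_4], [v_2,v_3], [v_2,v_4], [v_3,v_4]
  2-simplices (5): [v_0,v_1,v_2], [v_0,v_1,v_3], [v_0,v_2,v_4], [v_1,v_3,v_4], [v_2,v_3,v_4]

giving chain groups C_0 ≅ Z^5, C_1 ≅ Z^10, C_2 ≅ Z^5.

Boundary ∂_1: C_1 → C_0 maps an edge to its endpoints' difference, ∂[p,q] = q − p. For instance
  ∂[v_1,v_2] = [v_2] − [v_1].
This gives a 5×10 integer matrix of rank 4; reducing to Smith normal form yields diagonal entries (1,1,1,1).

∂_2: C_2 → C_1 acts by ∂[p,q,r] = [q,r] − [p,r] + [p,q]. For instance
  ∂[v_1,v_3,v_4] = [v_3,v_4] − [v_1,v_4] + [v_1,v_3],
  ∂[v_0,v_1,v_2] = [v_1,v_2] − [v_0,v_2] + [v_0,v_1].
As a 10×5 matrix over Z this has rank 5, with invariant factors (1,1,1,1,1).

From H_k ≅ ker(∂_k) / im(∂_{k+1}) we obtain:

  H_1: rank ker ∂_1 − rank ∂_2 = (10 − 4) − 5 = 1, and the invariant factors of ∂_2 are all 1, so H_1 = Z.

H_1 = Z.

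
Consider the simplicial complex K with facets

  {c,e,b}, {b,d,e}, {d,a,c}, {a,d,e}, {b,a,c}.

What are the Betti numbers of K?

Order the vertices as a < b < c < d < e. Listing each simplex with vertices in this order, K has dimension 2 with simplices:

  0-simplices (5): a, b, c, d, e
  1-simplices (10): ab, ac, ad, ae, bc, bd, be, cd, ce, de
  2-simplices (5): abc, acd, ade, bce, bde

so the chain groups are C_0 ≅ Z^5, C_1 ≅ Z^10, C_2 ≅ Z^5.

The boundary map ∂_1: C_1 → C_0 is given by ∂[p,q] = [q] − [p]. For instance
  ∂de = e − d.
As a 5×10 matrix over Z this has rank 4, with invariant factors (1,1,1,1).

The boundary map ∂_2: C_2 → C_1 acts by ∂[p,q,r] = [q,r] − [p,r] + [p,q]. For instance
  ∂abc = bc − ac + ab,
  ∂ade = de − ae + ad.
The 10×5 boundary matrix has rank 5 and Smith normal form diag(1,1,1,1,1).

From H_k ≅ ker(∂_k) / im(∂_{k+1}) we obtain:

  H_0: rank C_0 − rank ∂_1 = 5 − 4 = 1, and the invariant factors of ∂_1 are all 1, so H_0 ≅ Z.
  H_1: rank ker ∂_1 − rank ∂_2 = (10 − 4) − 5 = 1, and the invariant factors of ∂_2 are all 1, so H_1 ≅ Z.
  H_2: rank ker ∂_2 − rank ∂_3 = (5 − 5) − 0 = 0, and there is no ∂_3, so H_2 ≅ 0.

As a check, the Euler characteristic is 5 − 10 + 5 = 0, which agrees with 1 − 1 + 0 = 0.

Hence the Betti numbers are b_0 = 1, b_1 = 1, b_2 = 0.

b_0 = 1, b_1 = 1, b_2 = 0.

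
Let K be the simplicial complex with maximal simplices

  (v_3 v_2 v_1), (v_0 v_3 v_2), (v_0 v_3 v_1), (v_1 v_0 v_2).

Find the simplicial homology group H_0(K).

Take the total order v_0 < v_1 < v_2 < v_3 on the vertex set. Then K (dimension 2) consists of the simplices:

  0-simplices (4): [v_0], [v_1], [v_2], [v_3]
  1-simplices (6): [v_0,v_1], [v_0,v_2], [v_0,v_3], [v_1,v_2], [v_1,v_3], [v_2,v_3]
  2-simplices (4): [v_0,v_1,v_2], [v_0,v_1,v_3], [v_0,v_2,v_3], [v_1,v_2,v_3]

giving chain groups C_0 ≅ Z^4, C_1 ≅ Z^6, C_2 ≅ Z^4.

The boundary map ∂_1: C_1 → C_0 sends each edge [p,q] (with p < q) to q − p.
This gives a 4×6 integer matrix of rank 3; reducing to Smith normal form yields diagonal entries (1,1,1).

The boundary map ∂_2: C_2 → C_1 sends each 2-simplex [p,q,r] to [q,r] − [p,r] + [p,q]. For instance
  ∂[v_1,v_2,v_3] = [v_2,v_3] − [v_1,v_3] + [v_1,v_2],
  ∂[v_0,v_2,v_3] = [v_2,v_3] − [v_0,v_3] + [v_0,v_2].
The 6×4 boundary matrix has rank 3 and Smith normal form diag(1,1,1).

From H_k ≅ ker(∂_k) / im(∂_{k+1}) we obtain:

  H_0: rank C_0 − rank ∂_1 = 4 − 3 = 1, and the invariant factors of ∂_1 are all 1, so H_0 = Z.

(K is a triangulation of the 2-sphere S^2.)

H_0 = Z.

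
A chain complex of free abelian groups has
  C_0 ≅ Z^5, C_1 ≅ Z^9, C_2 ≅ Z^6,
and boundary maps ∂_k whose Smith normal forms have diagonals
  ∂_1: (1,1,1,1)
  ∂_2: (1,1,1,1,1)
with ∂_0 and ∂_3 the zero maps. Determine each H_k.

H_0: b_0 = 5 − 0 − 4 = 1; torsion from ∂_1 factors > 1: none. So H_0 = Z.
H_1: b_1 = 9 − 4 − 5 = 0; torsion from ∂_2 factors > 1: none. So H_1 = 0.
H_2: b_2 = 6 − 5 − 0 = 1; torsion from ∂_3 factors > 1: none. So H_2 = Z.

H_0 = Z,  H_1 = 0,  H_2 = Z.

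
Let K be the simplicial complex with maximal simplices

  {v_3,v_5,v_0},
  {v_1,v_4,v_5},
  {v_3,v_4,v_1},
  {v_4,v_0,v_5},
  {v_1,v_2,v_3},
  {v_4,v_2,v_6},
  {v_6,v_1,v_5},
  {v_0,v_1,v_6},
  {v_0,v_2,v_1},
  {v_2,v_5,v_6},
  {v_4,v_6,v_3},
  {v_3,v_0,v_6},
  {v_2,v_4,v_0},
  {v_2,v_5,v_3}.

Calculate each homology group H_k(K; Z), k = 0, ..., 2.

We work with the vertex ordering v_0 < v_1 < v_2 < v_3 < v_4 < v_5 < v_6. The simplices of K, each written with vertices in increasing order, are:

  0-simplices (7): [v_0], [v_1], [v_2], [v_3], [v_4], [v_5], [v_6]
  1-simplices (21): (21 of them)
  2-simplices (14): (14 of them)

Hence C_0 ≅ Z^7, C_1 ≅ Z^21, C_2 ≅ Z^14.

The boundary map ∂_1: C_1 → C_0 maps an edge to its endpoints' difference, ∂[p,q] = q − p.
The resulting 7×21 matrix has rank 6, and its Smith normal form has invariant factors (1,1,1,1,1,1).

∂_2: C_2 → C_1 maps a triangle to the signed sum of its edges. For instance
  ∂[v_2,v_5,v_6] = [v_5,v_6] − [v_2,v_6] + [v_2,v_5],
  ∂[v_1,v_3,v_4] = [v_3,v_4] − [v_1,v_4] + [v_1,v_3].
This gives a 21×14 integer matrix of rank 13; reducing to Smith normal form yields diagonal entries (1,1,1,1,1,1,1,1,1,1,1,1,1).

Reading off H_k = ker ∂_k / im ∂_{k+1}:

  H_0: rank C_0 − rank ∂_1 = 7 − 6 = 1, and the invariant factors of ∂_1 are all 1, so H_0 ≅ Z.
  H_1: rank ker ∂_1 − rank ∂_2 = (21 − 6) − 13 = 2, and the invariant factors of ∂_2 are all 1, so H_1 ≅ Z^2.
  H_2: rank ker ∂_2 − rank ∂_3 = (14 − 13) − 0 = 1, and there is no ∂_3, so H_2 ≅ Z.

As a check, the Euler characteristic is 7 − 21 + 14 = 0, which agrees with 1 − 2 + 1 = 0.

H_0 = Z,  H_1 = Z^2,  H_2 = Z.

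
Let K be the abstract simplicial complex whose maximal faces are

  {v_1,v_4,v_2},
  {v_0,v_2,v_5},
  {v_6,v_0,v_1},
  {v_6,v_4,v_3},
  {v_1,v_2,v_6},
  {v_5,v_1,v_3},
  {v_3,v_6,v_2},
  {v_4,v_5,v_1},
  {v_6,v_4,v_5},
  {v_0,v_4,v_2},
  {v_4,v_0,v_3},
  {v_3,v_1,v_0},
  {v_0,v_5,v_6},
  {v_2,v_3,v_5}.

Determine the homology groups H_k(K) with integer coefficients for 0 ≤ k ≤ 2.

H_0 = Z,  H_1 = Z^2,  H_2 = Z.

K has 7 vertices, 21 edges, 14 triangles.
rank ∂_0 = 0, rank ∂_1 = 6 ⇒ b_0 = 7 − 0 − 6 = 1; all invariant factors of ∂_1 are 1 so no torsion. So H_0 ≅ Z.
rank ∂_1 = 6, rank ∂_2 = 13 ⇒ b_1 = 21 − 6 − 13 = 2; all invariant factors of ∂_2 are 1 so no torsion. So H_1 ≅ Z^2.
rank ∂_2 = 13, rank ∂_3 = 0 ⇒ b_2 = 14 − 13 − 0 = 1. So H_2 ≅ Z.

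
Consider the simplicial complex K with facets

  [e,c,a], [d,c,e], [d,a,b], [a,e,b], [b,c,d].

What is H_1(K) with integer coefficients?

Order the vertices as a < b < c < d < e. Listing each simplex with vertices in this order, K has dimension 2 with simplices:

  0-simplices (5): a, b, c, d, e
  1-simplices (10): ab, ac, ad, ae, bc, bd, be, cd, ce, de
  2-simplices (5): abd, abe, ace, bcd, cde

Hence C_0 ≅ Z^5, C_1 ≅ Z^10, C_2 ≅ Z^5.

∂_1: C_1 → C_0 is given by ∂[p,q] = [q] − [p]. For instance
  ∂be = e − b.
As a 5×10 matrix over Z this has rank 4, with invariant factors (1,1,1,1).

The boundary map ∂_2: C_2 → C_1 acts by ∂[p,q,r] = [q,r] − [p,r] + [p,q]. For instance
  ∂cde = de − ce + cd,
  ∂bcd = cd − bd + bc.
The 10×5 boundary matrix has rank 5 and Smith normal form diag(1,1,1,1,1).

Now H_k = ker ∂_k / im ∂_{k+1}, so:

  H_1: rank ker ∂_1 − rank ∂_2 = (10 − 4) − 5 = 1, and the invariant factors of ∂_2 are all 1, so H_1 = Z.

H_1 ≅ Z.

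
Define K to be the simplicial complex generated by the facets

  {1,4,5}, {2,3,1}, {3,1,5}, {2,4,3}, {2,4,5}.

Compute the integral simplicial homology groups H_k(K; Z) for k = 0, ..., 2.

Fix the vertex order 1 < 2 < 3 < 4 < 5 and write every simplex with vertices in increasing order. Then dim K = 2 and the simplices of K are:

  0-simplices (5): [1], [2], [3], [4], [5]
  1-simplices (10): [1,2], [1,3], [1,4], [1,5], [2,3], [2,4], [2,5], [3,4], [3,5], [4,5]
  2-simplices (5): [1,2,3], [1,3,5], [1,4,5], [2,3,4], [2,4,5]

Hence C_0 ≅ Z^5, C_1 ≅ Z^10, C_2 ≅ Z^5.

Boundary ∂_1: C_1 → C_0 is given by ∂[p,q] = [q] − [p]. For instance
  ∂[3,4] = [4] − [3].
As a 5×10 matrix over Z this has rank 4, with invariant factors (1,1,1,1).

∂_2: C_2 → C_1 sends each 2-simplex [p,q,r] to [q,r] − [p,r] + [p,q]. For instance
  ∂[2,4,5] = [4,5] − [2,5] + [2,4],
  ∂[2,3,4] = [3,4] − [2,4] + [2,3].
As a 10×5 matrix over Z this has rank 5, with invariant factors (1,1,1,1,1).

Computing H_k = (kernel of ∂_k) / (image of ∂_{k+1}):

  H_0: rank C_0 − rank ∂_1 = 5 − 4 = 1, and the invariant factors of ∂_1 are all 1, so H_0 = Z.
  H_1: rank ker ∂_1 − rank ∂_2 = (10 − 4) − 5 = 1, and the invariant factors of ∂_2 are all 1, so H_1 = Z.
  H_2: rank ker ∂_2 − rank ∂_3 = (5 − 5) − 0 = 0, and there is no ∂_3, so H_2 = 0.

As a check, the Euler characteristic is 5 − 10 + 5 = 0, which agrees with 1 − 1 + 0 = 0.

H_0 ≅ Z,  H_1 ≅ Z,  H_2 = 0.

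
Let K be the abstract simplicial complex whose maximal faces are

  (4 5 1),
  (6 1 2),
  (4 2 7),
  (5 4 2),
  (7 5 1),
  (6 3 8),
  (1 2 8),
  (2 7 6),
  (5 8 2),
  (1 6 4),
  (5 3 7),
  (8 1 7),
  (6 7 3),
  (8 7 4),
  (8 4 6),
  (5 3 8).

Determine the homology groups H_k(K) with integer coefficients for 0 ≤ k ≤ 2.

We work with the vertex ordering 1 < 2 < 3 < 4 < 5 < 6 < 7 < 8. The simplices of K, each written with vertices in increasing order, are:

  0-simplices (8): [1], [2], [3], [4], [5], [6], [7], [8]
  1-simplices (24): (24 of them)
  2-simplices (16): [1,2,6], [1,2,8], [1,4,5], [1,4,6], [1,5,7], [1,7,8], [2,4,5], [2,4,7], [2,5,8], [2,6,7], [3,5,7], [3,5,8], [3,6,7], [3,6,8], [4,6,8], [4,7,8]

giving chain groups C_0 ≅ Z^8, C_1 ≅ Z^24, C_2 ≅ Z^16.

∂_1: C_1 → C_0 is given by ∂[p,q] = [q] − [p].
The 8×24 boundary matrix has rank 7 and Smith normal form diag(1,1,1,1,1,1,1).

The boundary map ∂_2: C_2 → C_1 acts by ∂[p,q,r] = [q,r] − [p,r] + [p,q]. For instance
  ∂[2,5,8] = [5,8] − [2,8] + [2,5],
  ∂[4,6,8] = [6,8] − [4,8] + [4,6].
This gives a 24×16 integer matrix of rank 15; reducing to Smith normal form yields diagonal entries (1,1,1,1,1,1,1,1,1,1,1,1,1,1,1).

Computing H_k = (kernel of ∂_k) / (image of ∂_{k+1}):

  H_0: rank C_0 − rank ∂_1 = 8 − 7 = 1, and the invariant factors of ∂_1 are all 1, so H_0 = Z.
  H_1: rank ker ∂_1 − rank ∂_2 = (24 − 7) − 15 = 2, and the invariant factors of ∂_2 are all 1, so H_1 = Z^2.
  H_2: rank ker ∂_2 − rank ∂_3 = (16 − 15) − 0 = 1, and there is no ∂_3, so H_2 = Z.

As a check, the Euler characteristic is 8 − 24 + 16 = 0, which agrees with 1 − 2 + 1 = 0.
(K is a triangulation of the torus T^2.)

H_0 = Z,  H_1 = Z^2,  H_2 = Z.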